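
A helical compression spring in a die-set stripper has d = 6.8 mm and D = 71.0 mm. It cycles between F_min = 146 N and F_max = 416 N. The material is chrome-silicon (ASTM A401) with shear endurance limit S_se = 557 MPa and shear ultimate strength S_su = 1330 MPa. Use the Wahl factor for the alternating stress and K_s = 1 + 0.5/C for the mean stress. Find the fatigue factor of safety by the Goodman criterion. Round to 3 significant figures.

3.50

C = D/d = 71.0/6.8 = 10.4412; K_W = (4C−1)/(4C−4)+0.615/C = 1.1383; K_s = 1+0.5/C = 1.0479
F_a = (F_max−F_min)/2 = 135 N; F_m = (F_max+F_min)/2 = 281 N
τ_a = K_W·8F_aD/(πd³) = 1.1383 × 77.626 = 88.364 MPa
τ_m = K_s·8F_mD/(πd³) = 1.0479 × 161.58 = 169.31 MPa
Goodman: 1/n_f = τ_a/S_se + τ_m/S_su = 88.364/557 + 169.31/1330 = 0.15864 + 0.12730 = 0.28595
n_f = 1/0.28595 = 3.497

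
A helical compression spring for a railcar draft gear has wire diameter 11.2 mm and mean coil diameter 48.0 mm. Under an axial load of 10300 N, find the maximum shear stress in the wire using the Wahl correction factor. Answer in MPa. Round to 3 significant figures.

1230 MPa

Spring index C = D/d = 48.0/11.2 = 4.2857
K_W = (4C−1)/(4C−4) + 0.615/C = 16.143/13.143 + 0.1435 = 1.3718
τ₀ = 8FD/(πd³) = 8·10300·48.0/(π·11.2³) = 3.9552e+06/4413.7 = 896.12 MPa
τ_max = K·τ₀ = 1.3718 × 896.12 = 1229.3 MPa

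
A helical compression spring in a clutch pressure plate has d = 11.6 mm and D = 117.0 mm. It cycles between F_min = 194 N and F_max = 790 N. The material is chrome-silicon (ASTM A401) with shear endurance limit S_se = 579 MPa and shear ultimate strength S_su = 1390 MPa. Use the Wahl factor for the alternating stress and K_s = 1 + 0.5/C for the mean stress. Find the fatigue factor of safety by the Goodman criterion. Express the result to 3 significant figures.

C = D/d = 117.0/11.6 = 10.0862; K_W = (4C−1)/(4C−4)+0.615/C = 1.1435; K_s = 1+0.5/C = 1.0496
F_a = (F_max−F_min)/2 = 298 N; F_m = (F_max+F_min)/2 = 492 N
τ_a = K_W·8F_aD/(πd³) = 1.1435 × 56.881 = 65.045 MPa
τ_m = K_s·8F_mD/(πd³) = 1.0496 × 93.911 = 98.567 MPa
Goodman: 1/n_f = τ_a/S_se + τ_m/S_su = 65.045/579 + 98.567/1390 = 0.11234 + 0.07091 = 0.18325
n_f = 1/0.18325 = 5.457

5.46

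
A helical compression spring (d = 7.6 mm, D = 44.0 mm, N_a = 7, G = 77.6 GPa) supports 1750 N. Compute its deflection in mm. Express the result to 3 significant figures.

k = Gd⁴/(8D³N_a) = (77.6×10³)(7.6⁴)/(8·44.0³·7) = 54.271 N/mm
δ = F/k = 1750 / 54.271 = 32.245 mm

32.2 mm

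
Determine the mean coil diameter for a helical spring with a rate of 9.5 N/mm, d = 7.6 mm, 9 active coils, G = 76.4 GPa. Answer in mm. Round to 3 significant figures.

D = (Gd⁴/(8N_a·k))^(1/3) = (76.4×10³·7.6⁴/(8·9·9.5))^(1/3)
  = (372642)^(1/3) = 71.9610 mm

72.0 mm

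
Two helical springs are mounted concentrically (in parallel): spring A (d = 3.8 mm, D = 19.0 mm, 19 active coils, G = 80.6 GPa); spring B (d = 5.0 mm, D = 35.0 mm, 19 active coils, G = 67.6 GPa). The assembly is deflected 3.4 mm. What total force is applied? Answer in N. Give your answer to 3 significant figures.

76.9 N

k_A = Gd⁴/(8D³N_a) = (80.6×10³)(3.8⁴)/(8·19.0³·19) = 16.12 N/mm
k_B = Gd⁴/(8D³N_a) = (67.6×10³)(5.0⁴)/(8·35.0³·19) = 6.483 N/mm
Parallel: k_eq = 16.12 + 6.483 = 22.603 N/mm
F = k_eq·δ = 22.603·3.4 = 76.85 N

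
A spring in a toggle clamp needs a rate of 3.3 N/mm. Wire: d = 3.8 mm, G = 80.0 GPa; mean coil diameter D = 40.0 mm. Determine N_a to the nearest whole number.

10

N_a = Gd⁴/(8D³k) = (80.0×10³ × 3.8⁴)/(8 × 40.0³ × 3.3)
    = 1.66811e+07 / 1.6896e+06 = 9.873 → 10 coils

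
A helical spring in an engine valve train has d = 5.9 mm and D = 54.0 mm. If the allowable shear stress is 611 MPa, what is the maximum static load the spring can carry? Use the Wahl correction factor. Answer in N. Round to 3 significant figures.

787 N

C = D/d = 54.0/5.9 = 9.1525
K_W = (4C−1)/(4C−4) + 0.615/C = 35.610/32.610 + 0.0672 = 1.1592
τ_max = K·8FD/(πd³) → F_max = τ_allow·πd³/(8DK)
F_max = 611·π·5.9³/(8·54.0·1.1592) = 3.9423e+05/500.77 = 787.24 N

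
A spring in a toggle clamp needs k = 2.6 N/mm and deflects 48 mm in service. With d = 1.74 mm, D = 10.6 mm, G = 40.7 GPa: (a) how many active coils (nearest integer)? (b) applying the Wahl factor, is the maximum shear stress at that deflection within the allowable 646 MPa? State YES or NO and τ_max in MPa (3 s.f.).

(a) 15 coils; (b) NO, τ_max = 801 MPa

N_a = Gd⁴/(8D³k) = (40.7×10³)(1.74⁴)/(8·10.6³·2.6) = 15.06 → N_a = 15
Actual rate k = Gd⁴/(8D³·15) = 2.6103 N/mm
Working load F = kδ = 2.6103·48 = 125.3 N
C = 10.6/1.74 = 6.0920; K_W = (4C−1)/(4C−4)+0.615/C = 1.2482
τ_max = K_W·8FD/(πd³) = 1.2482·642 = 801.37 MPa
τ_max > 646 MPa → exceeds allowable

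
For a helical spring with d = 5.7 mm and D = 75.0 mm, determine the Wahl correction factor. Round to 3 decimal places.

C = D/d = 75.0/5.7 = 13.1579
K_W = (4C−1)/(4C−4) + 0.615/C = 51.632/48.632 + 0.0467 = 1.1084

1.108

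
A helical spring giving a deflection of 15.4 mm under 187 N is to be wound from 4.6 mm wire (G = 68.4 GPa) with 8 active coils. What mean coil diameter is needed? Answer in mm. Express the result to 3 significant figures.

Required rate k = F/δ = 187/15.4 = 12.143 N/mm
D = (Gd⁴/(8N_a·k))^(1/3) = (68.4×10³·4.6⁴/(8·8·12.143))^(1/3)
  = (39408.2)^(1/3) = 34.0300 mm

34.0 mm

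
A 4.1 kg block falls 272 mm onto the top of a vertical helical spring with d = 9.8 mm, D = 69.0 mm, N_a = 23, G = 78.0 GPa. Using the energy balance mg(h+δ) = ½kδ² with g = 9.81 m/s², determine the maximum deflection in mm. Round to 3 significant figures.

46.4 mm

k = Gd⁴/(8D³N_a) = (78.0×10³)(9.8⁴)/(8·69.0³·23) = 11.902 N/mm
W = mg = 4.1 × 9.81 = 40.221 N
½kδ² − Wδ − Wh = 0 → δ = (W + √(W² + 2kWh))/k
δ = (40.221 + √(1617.7 + 260427))/11.902 = (40.221 + 511.9)/11.902 = 46.388 mm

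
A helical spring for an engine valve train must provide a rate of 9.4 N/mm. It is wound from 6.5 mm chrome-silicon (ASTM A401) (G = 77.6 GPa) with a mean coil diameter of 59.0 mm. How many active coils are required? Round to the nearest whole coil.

N_a = Gd⁴/(8D³k) = (77.6×10³ × 6.5⁴)/(8 × 59.0³ × 9.4)
    = 1.38521e+08 / 1.54445e+07 = 8.969 → 9 coils

9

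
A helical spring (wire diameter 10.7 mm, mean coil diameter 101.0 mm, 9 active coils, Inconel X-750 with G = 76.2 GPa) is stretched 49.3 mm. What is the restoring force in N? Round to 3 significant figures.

664 N

k = Gd⁴/(8D³N_a) = (76.2×10³)(10.7⁴)/(8·101.0³·9) = 13.465 N/mm
F = k·δ = 13.465 × 49.3 = 663.8 N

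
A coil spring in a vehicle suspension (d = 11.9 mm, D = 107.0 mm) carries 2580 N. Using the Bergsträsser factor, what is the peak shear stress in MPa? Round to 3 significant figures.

Spring index C = D/d = 107.0/11.9 = 8.9916
K_B = (4C+2)/(4C−3) = 37.966/32.966 = 1.1517
τ₀ = 8FD/(πd³) = 8·2580·107.0/(π·11.9³) = 2.20848e+06/5294.1 = 417.16 MPa
τ_max = K·τ₀ = 1.1517 × 417.16 = 480.43 MPa

480 MPa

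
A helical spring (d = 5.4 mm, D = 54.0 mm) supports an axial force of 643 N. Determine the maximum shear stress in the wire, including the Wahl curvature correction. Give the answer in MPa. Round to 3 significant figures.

Spring index C = D/d = 54.0/5.4 = 10.0000
K_W = (4C−1)/(4C−4) + 0.615/C = 39.000/36.000 + 0.0615 = 1.1448
τ₀ = 8FD/(πd³) = 8·643·54.0/(π·5.4³) = 277776/494.69 = 561.52 MPa
τ_max = K·τ₀ = 1.1448 × 561.52 = 642.84 MPa

643 MPa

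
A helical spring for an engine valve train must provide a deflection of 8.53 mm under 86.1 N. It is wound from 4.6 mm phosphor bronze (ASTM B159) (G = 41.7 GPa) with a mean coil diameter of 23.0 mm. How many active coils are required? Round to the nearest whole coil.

Required rate k = F/δ = 86.1/8.53 = 10.094 N/mm
N_a = Gd⁴/(8D³k) = (41.7×10³ × 4.6⁴)/(8 × 23.0³ × 10.094)
    = 1.8671e+07 / 982489 = 19 → 19 coils

19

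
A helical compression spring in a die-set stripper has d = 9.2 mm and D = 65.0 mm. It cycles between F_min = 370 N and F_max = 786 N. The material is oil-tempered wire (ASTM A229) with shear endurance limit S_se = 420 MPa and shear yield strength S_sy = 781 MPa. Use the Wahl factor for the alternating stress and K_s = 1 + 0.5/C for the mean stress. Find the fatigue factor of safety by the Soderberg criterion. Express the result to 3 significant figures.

C = D/d = 65.0/9.2 = 7.0652; K_W = (4C−1)/(4C−4)+0.615/C = 1.2107; K_s = 1+0.5/C = 1.0708
F_a = (F_max−F_min)/2 = 208 N; F_m = (F_max+F_min)/2 = 578 N
τ_a = K_W·8F_aD/(πd³) = 1.2107 × 44.213 = 53.529 MPa
τ_m = K_s·8F_mD/(πd³) = 1.0708 × 122.86 = 131.56 MPa
Soderberg: 1/n_f = τ_a/S_se + τ_m/S_sy = 53.529/420 + 131.56/781 = 0.12745 + 0.16845 = 0.2959
n_f = 1/0.2959 = 3.38

3.38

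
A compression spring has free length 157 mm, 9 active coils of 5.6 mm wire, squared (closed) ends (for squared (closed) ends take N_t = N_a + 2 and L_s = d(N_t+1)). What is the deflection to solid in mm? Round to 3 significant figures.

N_t = 11; L_s = 5.6·12 = 67.2 mm
δ_solid = L₀ − L_s = 157 − 67.2 = 89.8 mm

89.8 mm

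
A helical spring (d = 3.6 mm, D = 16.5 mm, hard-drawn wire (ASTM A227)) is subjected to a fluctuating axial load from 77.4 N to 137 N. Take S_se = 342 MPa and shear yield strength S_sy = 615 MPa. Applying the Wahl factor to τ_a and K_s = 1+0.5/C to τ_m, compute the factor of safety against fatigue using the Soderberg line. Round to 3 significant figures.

C = D/d = 16.5/3.6 = 4.5833; K_W = (4C−1)/(4C−4)+0.615/C = 1.3435; K_s = 1+0.5/C = 1.1091
F_a = (F_max−F_min)/2 = 29.8 N; F_m = (F_max+F_min)/2 = 107.2 N
τ_a = K_W·8F_aD/(πd³) = 1.3435 × 26.837 = 36.055 MPa
τ_m = K_s·8F_mD/(πd³) = 1.1091 × 96.541 = 107.07 MPa
Soderberg: 1/n_f = τ_a/S_se + τ_m/S_sy = 36.055/342 + 107.07/615 = 0.10542 + 0.17410 = 0.27953
n_f = 1/0.27953 = 3.577

3.58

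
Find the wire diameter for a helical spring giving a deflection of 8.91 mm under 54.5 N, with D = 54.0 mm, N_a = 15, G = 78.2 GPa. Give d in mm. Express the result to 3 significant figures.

Required rate k = F/δ = 54.5/8.91 = 6.1167 N/mm
d = (8D³N_a·k / G)^(1/4) = (8·54.0³·15·6.1167 / (78.2×10³))^0.25
  = (1478)^0.25 = 6.2004 mm

6.20 mm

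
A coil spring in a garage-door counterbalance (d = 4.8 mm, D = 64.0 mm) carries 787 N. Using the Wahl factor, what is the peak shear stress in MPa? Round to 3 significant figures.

1280 MPa

Spring index C = D/d = 64.0/4.8 = 13.3333
K_W = (4C−1)/(4C−4) + 0.615/C = 52.333/49.333 + 0.0461 = 1.1069
τ₀ = 8FD/(πd³) = 8·787·64.0/(π·4.8³) = 402944/347.44 = 1159.8 MPa
τ_max = K·τ₀ = 1.1069 × 1159.8 = 1283.8 MPa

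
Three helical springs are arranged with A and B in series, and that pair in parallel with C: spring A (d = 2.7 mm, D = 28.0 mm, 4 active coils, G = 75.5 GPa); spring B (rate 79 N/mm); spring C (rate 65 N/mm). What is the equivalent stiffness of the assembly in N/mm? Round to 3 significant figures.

k_A = Gd⁴/(8D³N_a) = (75.5×10³)(2.7⁴)/(8·28.0³·4) = 5.7119 N/mm
Springs A,B series: k_AB = 1/(1/5.7119+1/79) = 5.3267 N/mm; parallel with C: k_eq = 5.3267+65 = 70.327 N/mm

70.3 N/mm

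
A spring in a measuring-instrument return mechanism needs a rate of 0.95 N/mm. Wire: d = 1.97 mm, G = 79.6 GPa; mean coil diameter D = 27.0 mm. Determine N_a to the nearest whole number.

8

N_a = Gd⁴/(8D³k) = (79.6×10³ × 1.97⁴)/(8 × 27.0³ × 0.95)
    = 1.19889e+06 / 149591 = 8.014 → 8 coils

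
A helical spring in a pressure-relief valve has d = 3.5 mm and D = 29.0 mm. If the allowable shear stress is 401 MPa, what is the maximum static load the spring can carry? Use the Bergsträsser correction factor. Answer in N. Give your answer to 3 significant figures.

C = D/d = 29.0/3.5 = 8.2857
K_B = (4C+2)/(4C−3) = 35.143/30.143 = 1.1659
τ_max = K·8FD/(πd³) → F_max = τ_allow·πd³/(8DK)
F_max = 401·π·3.5³/(8·29.0·1.1659) = 54013/270.48 = 199.69 N

200 N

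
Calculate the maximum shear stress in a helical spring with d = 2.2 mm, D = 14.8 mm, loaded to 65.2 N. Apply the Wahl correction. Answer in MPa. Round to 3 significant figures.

Spring index C = D/d = 14.8/2.2 = 6.7273
K_W = (4C−1)/(4C−4) + 0.615/C = 25.909/22.909 + 0.0914 = 1.2224
τ₀ = 8FD/(πd³) = 8·65.2·14.8/(π·2.2³) = 7719.68/33.452 = 230.77 MPa
τ_max = K·τ₀ = 1.2224 × 230.77 = 282.09 MPa

282 MPa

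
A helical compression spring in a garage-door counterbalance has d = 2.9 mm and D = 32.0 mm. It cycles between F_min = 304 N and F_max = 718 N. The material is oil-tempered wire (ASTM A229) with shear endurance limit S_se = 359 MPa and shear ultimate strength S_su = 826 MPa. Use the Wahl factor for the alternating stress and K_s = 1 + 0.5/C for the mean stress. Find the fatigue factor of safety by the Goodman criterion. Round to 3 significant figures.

C = D/d = 32.0/2.9 = 11.0345; K_W = (4C−1)/(4C−4)+0.615/C = 1.1305; K_s = 1+0.5/C = 1.0453
F_a = (F_max−F_min)/2 = 207 N; F_m = (F_max+F_min)/2 = 511 N
τ_a = K_W·8F_aD/(πd³) = 1.1305 × 691.62 = 781.86 MPa
τ_m = K_s·8F_mD/(πd³) = 1.0453 × 1707.3 = 1784.7 MPa
Goodman: 1/n_f = τ_a/S_se + τ_m/S_su = 781.86/359 + 1784.7/826 = 2.17788 + 2.16064 = 4.3385
n_f = 1/4.3385 = 0.2305

0.230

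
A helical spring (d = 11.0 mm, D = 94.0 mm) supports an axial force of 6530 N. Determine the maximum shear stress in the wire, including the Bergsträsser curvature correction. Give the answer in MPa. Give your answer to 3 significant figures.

Spring index C = D/d = 94.0/11.0 = 8.5455
K_B = (4C+2)/(4C−3) = 36.182/31.182 = 1.1603
τ₀ = 8FD/(πd³) = 8·6530·94.0/(π·11.0³) = 4.91056e+06/4181.5 = 1174.4 MPa
τ_max = K·τ₀ = 1.1603 × 1174.4 = 1362.7 MPa

1360 MPa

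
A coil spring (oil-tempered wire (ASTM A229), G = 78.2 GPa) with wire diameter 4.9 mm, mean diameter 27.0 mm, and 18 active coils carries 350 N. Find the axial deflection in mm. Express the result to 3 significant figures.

22.0 mm

k = Gd⁴/(8D³N_a) = (78.2×10³)(4.9⁴)/(8·27.0³·18) = 15.905 N/mm
δ = F/k = 350 / 15.905 = 22.005 mm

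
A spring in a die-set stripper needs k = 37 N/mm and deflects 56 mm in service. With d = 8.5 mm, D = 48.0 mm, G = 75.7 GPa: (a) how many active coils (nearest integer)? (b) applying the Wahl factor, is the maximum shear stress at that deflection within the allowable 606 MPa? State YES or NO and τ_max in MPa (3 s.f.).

(a) 12 coils; (b) YES, τ_max = 527 MPa

N_a = Gd⁴/(8D³k) = (75.7×10³)(8.5⁴)/(8·48.0³·37) = 12.07 → N_a = 12
Actual rate k = Gd⁴/(8D³·12) = 37.22 N/mm
Working load F = kδ = 37.22·56 = 2084.3 N
C = 48.0/8.5 = 5.6471; K_W = (4C−1)/(4C−4)+0.615/C = 1.2703
τ_max = K_W·8FD/(πd³) = 1.2703·414.85 = 526.98 MPa
τ_max ≤ 606 MPa → acceptable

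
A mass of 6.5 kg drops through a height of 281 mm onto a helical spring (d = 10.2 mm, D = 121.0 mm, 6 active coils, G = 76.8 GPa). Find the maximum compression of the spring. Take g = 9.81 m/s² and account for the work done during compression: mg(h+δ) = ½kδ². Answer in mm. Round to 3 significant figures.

k = Gd⁴/(8D³N_a) = (76.8×10³)(10.2⁴)/(8·121.0³·6) = 9.7761 N/mm
W = mg = 6.5 × 9.81 = 63.765 N
½kδ² − Wδ − Wh = 0 → δ = (W + √(W² + 2kWh))/k
δ = (63.765 + √(4066 + 350335))/9.7761 = (63.765 + 595.32)/9.7761 = 67.418 mm

67.4 mm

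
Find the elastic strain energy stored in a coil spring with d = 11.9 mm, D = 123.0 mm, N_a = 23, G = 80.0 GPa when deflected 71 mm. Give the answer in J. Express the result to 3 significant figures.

11.8 J

k = Gd⁴/(8D³N_a) = (80.0×10³)(11.9⁴)/(8·123.0³·23) = 4.6854 N/mm
U = ½kδ² = 0.5 × 4.6854 × 71² = 11809 N·mm = 11.809 J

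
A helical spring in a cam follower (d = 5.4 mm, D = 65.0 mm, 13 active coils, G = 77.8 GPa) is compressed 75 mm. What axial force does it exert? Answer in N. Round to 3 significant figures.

174 N

k = Gd⁴/(8D³N_a) = (77.8×10³)(5.4⁴)/(8·65.0³·13) = 2.3162 N/mm
F = k·δ = 2.3162 × 75 = 173.72 N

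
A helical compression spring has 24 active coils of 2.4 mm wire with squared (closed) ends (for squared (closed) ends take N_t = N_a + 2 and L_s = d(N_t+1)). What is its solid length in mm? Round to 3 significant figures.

64.8 mm

squared (closed) ends: N_t = N_a + 2 = 24 + 2 = 26
L_s = d·(N_t+1) = 2.4 × 27 = 64.8 mm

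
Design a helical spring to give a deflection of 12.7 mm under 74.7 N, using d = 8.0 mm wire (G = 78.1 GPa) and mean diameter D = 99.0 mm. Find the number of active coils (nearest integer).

Required rate k = F/δ = 74.7/12.7 = 5.8819 N/mm
N_a = Gd⁴/(8D³k) = (78.1×10³ × 8.0⁴)/(8 × 99.0³ × 5.8819)
    = 3.19898e+08 / 4.56575e+07 = 7.006 → 7 coils

7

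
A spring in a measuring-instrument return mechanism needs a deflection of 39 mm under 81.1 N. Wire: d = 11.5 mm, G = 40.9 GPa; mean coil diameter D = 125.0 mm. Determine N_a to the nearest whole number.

22

Required rate k = F/δ = 81.1/39 = 2.0795 N/mm
N_a = Gd⁴/(8D³k) = (40.9×10³ × 11.5⁴)/(8 × 125.0³ × 2.0795)
    = 7.15344e+08 / 3.2492e+07 = 22.02 → 22 coils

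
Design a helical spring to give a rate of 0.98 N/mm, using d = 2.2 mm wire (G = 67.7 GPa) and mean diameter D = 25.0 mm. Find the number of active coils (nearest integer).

N_a = Gd⁴/(8D³k) = (67.7×10³ × 2.2⁴)/(8 × 25.0³ × 0.98)
    = 1.58591e+06 / 122500 = 12.95 → 13 coils

13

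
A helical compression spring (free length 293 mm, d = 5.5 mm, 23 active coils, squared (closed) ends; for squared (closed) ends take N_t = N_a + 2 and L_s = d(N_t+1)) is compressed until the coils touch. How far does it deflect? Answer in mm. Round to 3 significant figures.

N_t = 25; L_s = 5.5·26 = 143 mm
δ_solid = L₀ − L_s = 293 − 143 = 150 mm

150 mm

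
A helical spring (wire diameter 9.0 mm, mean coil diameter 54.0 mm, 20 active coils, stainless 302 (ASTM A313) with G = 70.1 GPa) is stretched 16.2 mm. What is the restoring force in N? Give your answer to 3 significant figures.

k = Gd⁴/(8D³N_a) = (70.1×10³)(9.0⁴)/(8·54.0³·20) = 18.255 N/mm
F = k·δ = 18.255 × 16.2 = 295.73 N

296 N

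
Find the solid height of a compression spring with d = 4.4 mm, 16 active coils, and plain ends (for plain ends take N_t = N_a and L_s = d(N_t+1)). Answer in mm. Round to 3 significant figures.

74.8 mm

plain ends: N_t = N_a = 16
L_s = d·(N_t+1) = 4.4 × 17 = 74.8 mm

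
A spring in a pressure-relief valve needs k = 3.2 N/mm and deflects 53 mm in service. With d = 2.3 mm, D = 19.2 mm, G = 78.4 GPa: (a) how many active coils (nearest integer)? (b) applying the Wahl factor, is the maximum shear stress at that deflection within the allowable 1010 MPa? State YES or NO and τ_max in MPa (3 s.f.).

(a) 12 coils; (b) YES, τ_max = 809 MPa

N_a = Gd⁴/(8D³k) = (78.4×10³)(2.3⁴)/(8·19.2³·3.2) = 12.11 → N_a = 12
Actual rate k = Gd⁴/(8D³·12) = 3.2289 N/mm
Working load F = kδ = 3.2289·53 = 171.13 N
C = 19.2/2.3 = 8.3478; K_W = (4C−1)/(4C−4)+0.615/C = 1.1757
τ_max = K_W·8FD/(πd³) = 1.1757·687.68 = 808.53 MPa
τ_max ≤ 1010 MPa → acceptable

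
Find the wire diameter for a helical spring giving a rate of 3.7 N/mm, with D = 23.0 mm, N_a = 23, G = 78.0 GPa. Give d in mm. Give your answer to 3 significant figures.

3.21 mm

d = (8D³N_a·k / G)^(1/4) = (8·23.0³·23·3.7 / (78.0×10³))^0.25
  = (106.2)^0.25 = 3.2102 mm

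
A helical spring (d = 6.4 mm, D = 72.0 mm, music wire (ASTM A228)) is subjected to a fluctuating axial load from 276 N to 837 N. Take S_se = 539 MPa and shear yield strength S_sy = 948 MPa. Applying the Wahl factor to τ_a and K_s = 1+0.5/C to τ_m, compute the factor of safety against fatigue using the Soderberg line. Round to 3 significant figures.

C = D/d = 72.0/6.4 = 11.2500; K_W = (4C−1)/(4C−4)+0.615/C = 1.1278; K_s = 1+0.5/C = 1.0444
F_a = (F_max−F_min)/2 = 280.5 N; F_m = (F_max+F_min)/2 = 556.5 N
τ_a = K_W·8F_aD/(πd³) = 1.1278 × 196.18 = 221.26 MPa
τ_m = K_s·8F_mD/(πd³) = 1.0444 × 389.22 = 406.52 MPa
Soderberg: 1/n_f = τ_a/S_se + τ_m/S_sy = 221.26/539 + 406.52/948 = 0.41051 + 0.42882 = 0.83933
n_f = 1/0.83933 = 1.191

1.19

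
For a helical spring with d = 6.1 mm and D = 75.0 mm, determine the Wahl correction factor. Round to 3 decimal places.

C = D/d = 75.0/6.1 = 12.2951
K_W = (4C−1)/(4C−4) + 0.615/C = 48.180/45.180 + 0.0500 = 1.1164

1.116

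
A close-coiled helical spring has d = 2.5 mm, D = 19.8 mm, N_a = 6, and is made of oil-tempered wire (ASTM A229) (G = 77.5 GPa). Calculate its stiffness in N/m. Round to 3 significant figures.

8130 N/m

k = Gd⁴/(8D³N_a) = (77.5×10³ × 2.5⁴) / (8 × 19.8³ × 6)
  = 3.02734e+06 / 372595 = 8.125 N/mm = 8125 N/m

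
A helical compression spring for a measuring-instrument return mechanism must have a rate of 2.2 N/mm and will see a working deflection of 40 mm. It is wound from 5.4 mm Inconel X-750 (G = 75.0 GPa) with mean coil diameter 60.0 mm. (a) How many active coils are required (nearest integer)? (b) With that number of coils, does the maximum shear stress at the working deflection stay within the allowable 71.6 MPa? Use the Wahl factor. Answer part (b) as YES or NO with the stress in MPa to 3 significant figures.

(a) 17 coils; (b) NO, τ_max = 95.2 MPa

N_a = Gd⁴/(8D³k) = (75.0×10³)(5.4⁴)/(8·60.0³·2.2) = 16.78 → N_a = 17
Actual rate k = Gd⁴/(8D³·17) = 2.1709 N/mm
Working load F = kδ = 2.1709·40 = 86.837 N
C = 60.0/5.4 = 11.1111; K_W = (4C−1)/(4C−4)+0.615/C = 1.1295
τ_max = K_W·8FD/(πd³) = 1.1295·84.258 = 95.172 MPa
τ_max > 71.6 MPa → exceeds allowable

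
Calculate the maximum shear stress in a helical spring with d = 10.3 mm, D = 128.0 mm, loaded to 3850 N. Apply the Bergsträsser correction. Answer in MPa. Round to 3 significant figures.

1270 MPa

Spring index C = D/d = 128.0/10.3 = 12.4272
K_B = (4C+2)/(4C−3) = 51.709/46.709 = 1.1070
τ₀ = 8FD/(πd³) = 8·3850·128.0/(π·10.3³) = 3.9424e+06/3432.9 = 1148.4 MPa
τ_max = K·τ₀ = 1.1070 × 1148.4 = 1271.3 MPa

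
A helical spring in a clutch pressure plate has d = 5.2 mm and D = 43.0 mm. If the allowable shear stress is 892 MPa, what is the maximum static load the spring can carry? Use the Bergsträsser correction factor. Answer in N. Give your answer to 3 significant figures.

C = D/d = 43.0/5.2 = 8.2692
K_B = (4C+2)/(4C−3) = 35.077/30.077 = 1.1662
τ_max = K·8FD/(πd³) → F_max = τ_allow·πd³/(8DK)
F_max = 892·π·5.2³/(8·43.0·1.1662) = 3.9403e+05/401.19 = 982.15 N

982 N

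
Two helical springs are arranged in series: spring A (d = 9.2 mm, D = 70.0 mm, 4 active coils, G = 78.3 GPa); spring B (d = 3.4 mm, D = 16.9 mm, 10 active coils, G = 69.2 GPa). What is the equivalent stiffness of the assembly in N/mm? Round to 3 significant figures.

k_A = Gd⁴/(8D³N_a) = (78.3×10³)(9.2⁴)/(8·70.0³·4) = 51.106 N/mm
k_B = Gd⁴/(8D³N_a) = (69.2×10³)(3.4⁴)/(8·16.9³·10) = 23.948 N/mm
Series: 1/k_eq = 1/51.106 + 1/23.948 = 0.061324; k_eq = 16.307 N/mm

16.3 N/mm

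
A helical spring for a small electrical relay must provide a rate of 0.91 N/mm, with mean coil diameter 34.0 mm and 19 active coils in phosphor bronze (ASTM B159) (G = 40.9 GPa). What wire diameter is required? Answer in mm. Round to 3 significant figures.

d = (8D³N_a·k / G)^(1/4) = (8·34.0³·19·0.91 / (40.9×10³))^0.25
  = (132.92)^0.25 = 3.3955 mm

3.40 mm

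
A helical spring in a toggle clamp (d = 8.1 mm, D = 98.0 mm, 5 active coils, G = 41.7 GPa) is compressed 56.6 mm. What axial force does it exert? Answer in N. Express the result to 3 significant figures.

k = Gd⁴/(8D³N_a) = (41.7×10³)(8.1⁴)/(8·98.0³·5) = 4.768 N/mm
F = k·δ = 4.768 × 56.6 = 269.87 N

270 N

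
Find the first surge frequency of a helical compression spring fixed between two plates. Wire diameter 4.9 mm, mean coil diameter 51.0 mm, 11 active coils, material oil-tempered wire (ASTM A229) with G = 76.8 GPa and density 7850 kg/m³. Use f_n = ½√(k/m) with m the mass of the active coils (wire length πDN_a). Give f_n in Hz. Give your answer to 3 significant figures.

k = Gd⁴/(8D³N_a) = (76.8×10³)(4.9⁴)/(8·51.0³·11) = 3.7927 N/mm = 3792.7 N/m
Wire length L = πDN_a = π·51.0·11 = 1762.4 mm
m = ρ·(πd²/4)·L = 7850 × 18.857×10⁻⁶ m² × 1.7624 m = 0.26089 kg
f_n = ½√(k/m) = 0.5·√(3792.7/0.26089) = 0.5·√(14537) = 60.286 Hz

60.3 Hz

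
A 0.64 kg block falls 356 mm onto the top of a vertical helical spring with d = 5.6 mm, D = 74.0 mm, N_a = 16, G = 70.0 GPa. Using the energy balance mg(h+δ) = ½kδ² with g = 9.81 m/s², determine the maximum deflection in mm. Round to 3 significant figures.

63.0 mm

k = Gd⁴/(8D³N_a) = (70.0×10³)(5.6⁴)/(8·74.0³·16) = 1.3272 N/mm
W = mg = 0.64 × 9.81 = 6.2784 N
½kδ² − Wδ − Wh = 0 → δ = (W + √(W² + 2kWh))/k
δ = (6.2784 + √(39.418 + 5933))/1.3272 = (6.2784 + 77.281)/1.3272 = 62.958 mm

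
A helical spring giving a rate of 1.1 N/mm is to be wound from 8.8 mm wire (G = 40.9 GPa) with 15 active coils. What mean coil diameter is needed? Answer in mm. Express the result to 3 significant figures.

D = (Gd⁴/(8N_a·k))^(1/3) = (40.9×10³·8.8⁴/(8·15·1.1))^(1/3)
  = (1.85815e+06)^(1/3) = 122.9400 mm

123 mm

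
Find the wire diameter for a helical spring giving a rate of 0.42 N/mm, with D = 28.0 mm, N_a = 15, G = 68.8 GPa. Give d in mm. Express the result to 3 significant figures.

2.00 mm

d = (8D³N_a·k / G)^(1/4) = (8·28.0³·15·0.42 / (68.8×10³))^0.25
  = (16.081)^0.25 = 2.0025 mm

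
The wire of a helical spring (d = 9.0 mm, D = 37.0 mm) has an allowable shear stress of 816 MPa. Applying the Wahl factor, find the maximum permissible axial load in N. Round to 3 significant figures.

C = D/d = 37.0/9.0 = 4.1111
K_W = (4C−1)/(4C−4) + 0.615/C = 15.444/12.444 + 0.1496 = 1.3907
τ_max = K·8FD/(πd³) → F_max = τ_allow·πd³/(8DK)
F_max = 816·π·9.0³/(8·37.0·1.3907) = 1.8688e+06/411.64 = 4540 N

4540 N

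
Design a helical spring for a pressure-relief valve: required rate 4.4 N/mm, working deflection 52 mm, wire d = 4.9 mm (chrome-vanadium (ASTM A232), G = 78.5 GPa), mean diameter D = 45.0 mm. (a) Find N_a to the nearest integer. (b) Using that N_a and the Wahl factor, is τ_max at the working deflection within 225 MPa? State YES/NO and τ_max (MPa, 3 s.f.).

N_a = Gd⁴/(8D³k) = (78.5×10³)(4.9⁴)/(8·45.0³·4.4) = 14.11 → N_a = 14
Actual rate k = Gd⁴/(8D³·14) = 4.434 N/mm
Working load F = kδ = 4.434·52 = 230.57 N
C = 45.0/4.9 = 9.1837; K_W = (4C−1)/(4C−4)+0.615/C = 1.1586
τ_max = K_W·8FD/(πd³) = 1.1586·224.58 = 260.2 MPa
τ_max > 225 MPa → exceeds allowable

(a) 14 coils; (b) NO, τ_max = 260 MPa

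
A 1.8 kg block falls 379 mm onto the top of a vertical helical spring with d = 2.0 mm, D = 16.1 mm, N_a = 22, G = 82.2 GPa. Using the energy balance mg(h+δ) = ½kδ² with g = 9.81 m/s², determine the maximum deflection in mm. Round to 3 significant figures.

96.9 mm

k = Gd⁴/(8D³N_a) = (82.2×10³)(2.0⁴)/(8·16.1³·22) = 1.7906 N/mm
W = mg = 1.8 × 9.81 = 17.658 N
½kδ² − Wδ − Wh = 0 → δ = (W + √(W² + 2kWh))/k
δ = (17.658 + √(311.8 + 23966.9))/1.7906 = (17.658 + 155.82)/1.7906 = 96.88 mm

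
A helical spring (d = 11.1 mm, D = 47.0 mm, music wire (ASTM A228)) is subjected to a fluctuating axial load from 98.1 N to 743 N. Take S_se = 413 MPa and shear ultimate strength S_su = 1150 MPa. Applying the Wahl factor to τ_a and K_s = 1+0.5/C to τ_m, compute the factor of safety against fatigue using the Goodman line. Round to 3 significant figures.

C = D/d = 47.0/11.1 = 4.2342; K_W = (4C−1)/(4C−4)+0.615/C = 1.3771; K_s = 1+0.5/C = 1.1181
F_a = (F_max−F_min)/2 = 322.45 N; F_m = (F_max+F_min)/2 = 420.55 N
τ_a = K_W·8F_aD/(πd³) = 1.3771 × 28.218 = 38.861 MPa
τ_m = K_s·8F_mD/(πd³) = 1.1181 × 36.803 = 41.149 MPa
Goodman: 1/n_f = τ_a/S_se + τ_m/S_su = 38.861/413 + 41.149/1150 = 0.09409 + 0.03578 = 0.12988
n_f = 1/0.12988 = 7.7

7.70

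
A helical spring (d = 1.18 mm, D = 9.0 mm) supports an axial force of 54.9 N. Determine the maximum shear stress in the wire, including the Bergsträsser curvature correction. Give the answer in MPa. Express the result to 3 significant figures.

Spring index C = D/d = 9.0/1.18 = 7.6271
K_B = (4C+2)/(4C−3) = 32.508/27.508 = 1.1818
τ₀ = 8FD/(πd³) = 8·54.9·9.0/(π·1.18³) = 3952.8/5.1617 = 765.79 MPa
τ_max = K·τ₀ = 1.1818 × 765.79 = 904.98 MPa

905 MPa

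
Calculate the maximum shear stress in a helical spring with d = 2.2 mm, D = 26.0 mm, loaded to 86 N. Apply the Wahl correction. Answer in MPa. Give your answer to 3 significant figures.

600 MPa

Spring index C = D/d = 26.0/2.2 = 11.8182
K_W = (4C−1)/(4C−4) + 0.615/C = 46.273/43.273 + 0.0520 = 1.1214
τ₀ = 8FD/(πd³) = 8·86·26.0/(π·2.2³) = 17888/33.452 = 534.74 MPa
τ_max = K·τ₀ = 1.1214 × 534.74 = 599.64 MPa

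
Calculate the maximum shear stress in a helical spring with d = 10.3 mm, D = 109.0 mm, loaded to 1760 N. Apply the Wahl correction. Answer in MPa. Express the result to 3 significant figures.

508 MPa

Spring index C = D/d = 109.0/10.3 = 10.5825
K_W = (4C−1)/(4C−4) + 0.615/C = 41.330/38.330 + 0.0581 = 1.1364
τ₀ = 8FD/(πd³) = 8·1760·109.0/(π·10.3³) = 1.53472e+06/3432.9 = 447.06 MPa
τ_max = K·τ₀ = 1.1364 × 447.06 = 508.03 MPa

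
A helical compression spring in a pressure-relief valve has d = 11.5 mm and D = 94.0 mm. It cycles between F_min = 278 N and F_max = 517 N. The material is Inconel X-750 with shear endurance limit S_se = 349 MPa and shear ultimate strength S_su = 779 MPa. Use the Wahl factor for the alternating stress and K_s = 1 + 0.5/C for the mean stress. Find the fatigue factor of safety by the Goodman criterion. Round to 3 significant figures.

C = D/d = 94.0/11.5 = 8.1739; K_W = (4C−1)/(4C−4)+0.615/C = 1.1798; K_s = 1+0.5/C = 1.0612
F_a = (F_max−F_min)/2 = 119.5 N; F_m = (F_max+F_min)/2 = 397.5 N
τ_a = K_W·8F_aD/(πd³) = 1.1798 × 18.808 = 22.189 MPa
τ_m = K_s·8F_mD/(πd³) = 1.0612 × 62.562 = 66.389 MPa
Goodman: 1/n_f = τ_a/S_se + τ_m/S_su = 22.189/349 + 66.389/779 = 0.06358 + 0.08522 = 0.1488
n_f = 1/0.1488 = 6.72

6.72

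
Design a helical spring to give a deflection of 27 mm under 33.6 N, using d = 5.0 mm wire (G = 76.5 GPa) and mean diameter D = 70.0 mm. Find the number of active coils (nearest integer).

14

Required rate k = F/δ = 33.6/27 = 1.2444 N/mm
N_a = Gd⁴/(8D³k) = (76.5×10³ × 5.0⁴)/(8 × 70.0³ × 1.2444)
    = 4.78125e+07 / 3.41476e+06 = 14 → 14 coils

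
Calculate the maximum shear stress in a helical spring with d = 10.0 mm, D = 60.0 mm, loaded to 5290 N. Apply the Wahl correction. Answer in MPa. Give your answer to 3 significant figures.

1010 MPa

Spring index C = D/d = 60.0/10.0 = 6.0000
K_W = (4C−1)/(4C−4) + 0.615/C = 23.000/20.000 + 0.1025 = 1.2525
τ₀ = 8FD/(πd³) = 8·5290·60.0/(π·10.0³) = 2.5392e+06/3141.6 = 808.25 MPa
τ_max = K·τ₀ = 1.2525 × 808.25 = 1012.3 MPa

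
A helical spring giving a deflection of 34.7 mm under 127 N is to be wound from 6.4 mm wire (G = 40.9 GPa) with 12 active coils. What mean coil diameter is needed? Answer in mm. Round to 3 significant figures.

58.0 mm

Required rate k = F/δ = 127/34.7 = 3.6599 N/mm
D = (Gd⁴/(8N_a·k))^(1/3) = (40.9×10³·6.4⁴/(8·12·3.6599))^(1/3)
  = (195298)^(1/3) = 58.0184 mm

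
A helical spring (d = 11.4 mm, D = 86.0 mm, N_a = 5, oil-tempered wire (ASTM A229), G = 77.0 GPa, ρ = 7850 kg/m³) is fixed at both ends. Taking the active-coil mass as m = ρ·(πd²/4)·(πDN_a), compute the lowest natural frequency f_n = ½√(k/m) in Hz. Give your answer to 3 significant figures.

k = Gd⁴/(8D³N_a) = (77.0×10³)(11.4⁴)/(8·86.0³·5) = 51.116 N/mm = 51116 N/m
Wire length L = πDN_a = π·86.0·5 = 1350.9 mm
m = ρ·(πd²/4)·L = 7850 × 102.07×10⁻⁶ m² × 1.3509 m = 1.0824 kg
f_n = ½√(k/m) = 0.5·√(51116/1.0824) = 0.5·√(47224) = 108.66 Hz

109 Hz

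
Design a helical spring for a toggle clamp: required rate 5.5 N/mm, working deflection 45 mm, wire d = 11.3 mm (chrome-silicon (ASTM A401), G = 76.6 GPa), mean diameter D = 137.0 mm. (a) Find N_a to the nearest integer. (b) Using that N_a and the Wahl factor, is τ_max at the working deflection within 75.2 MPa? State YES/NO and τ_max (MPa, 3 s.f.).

(a) 11 coils; (b) YES, τ_max = 67.1 MPa

N_a = Gd⁴/(8D³k) = (76.6×10³)(11.3⁴)/(8·137.0³·5.5) = 11.04 → N_a = 11
Actual rate k = Gd⁴/(8D³·11) = 5.5195 N/mm
Working load F = kδ = 5.5195·45 = 248.38 N
C = 137.0/11.3 = 12.1239; K_W = (4C−1)/(4C−4)+0.615/C = 1.1181
τ_max = K_W·8FD/(πd³) = 1.1181·60.053 = 67.148 MPa
τ_max ≤ 75.2 MPa → acceptable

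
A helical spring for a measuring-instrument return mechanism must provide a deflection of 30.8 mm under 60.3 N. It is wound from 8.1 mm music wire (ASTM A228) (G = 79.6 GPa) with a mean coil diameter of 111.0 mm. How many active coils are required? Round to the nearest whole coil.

16

Required rate k = F/δ = 60.3/30.8 = 1.9578 N/mm
N_a = Gd⁴/(8D³k) = (79.6×10³ × 8.1⁴)/(8 × 111.0³ × 1.9578)
    = 3.42652e+08 / 2.14203e+07 = 16 → 16 coils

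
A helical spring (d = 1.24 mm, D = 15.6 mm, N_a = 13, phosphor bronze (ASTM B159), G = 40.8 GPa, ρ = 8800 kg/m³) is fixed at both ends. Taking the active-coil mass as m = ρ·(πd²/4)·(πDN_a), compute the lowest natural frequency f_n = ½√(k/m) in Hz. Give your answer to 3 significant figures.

k = Gd⁴/(8D³N_a) = (40.8×10³)(1.24⁴)/(8·15.6³·13) = 0.24431 N/mm = 244.31 N/m
Wire length L = πDN_a = π·15.6·13 = 637.11 mm
m = ρ·(πd²/4)·L = 8800 × 1.2076×10⁻⁶ m² × 0.63711 m = 0.0067707 kg
f_n = ½√(k/m) = 0.5·√(244.31/0.0067707) = 0.5·√(36083) = 94.978 Hz

95.0 Hz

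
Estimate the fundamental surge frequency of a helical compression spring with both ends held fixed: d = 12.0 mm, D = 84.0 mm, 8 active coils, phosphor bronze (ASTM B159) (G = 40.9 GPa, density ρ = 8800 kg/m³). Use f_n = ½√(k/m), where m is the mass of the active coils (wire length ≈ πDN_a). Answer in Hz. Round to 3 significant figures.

51.6 Hz

k = Gd⁴/(8D³N_a) = (40.9×10³)(12.0⁴)/(8·84.0³·8) = 22.358 N/mm = 22358 N/m
Wire length L = πDN_a = π·84.0·8 = 2111.2 mm
m = ρ·(πd²/4)·L = 8800 × 113.1×10⁻⁶ m² × 2.1112 m = 2.1011 kg
f_n = ½√(k/m) = 0.5·√(22358/2.1011) = 0.5·√(10641) = 51.577 Hz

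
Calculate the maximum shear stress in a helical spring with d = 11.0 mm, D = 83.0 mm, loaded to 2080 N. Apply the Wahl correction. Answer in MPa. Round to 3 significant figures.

Spring index C = D/d = 83.0/11.0 = 7.5455
K_W = (4C−1)/(4C−4) + 0.615/C = 29.182/26.182 + 0.0815 = 1.1961
τ₀ = 8FD/(πd³) = 8·2080·83.0/(π·11.0³) = 1.38112e+06/4181.5 = 330.3 MPa
τ_max = K·τ₀ = 1.1961 × 330.3 = 395.06 MPa

395 MPa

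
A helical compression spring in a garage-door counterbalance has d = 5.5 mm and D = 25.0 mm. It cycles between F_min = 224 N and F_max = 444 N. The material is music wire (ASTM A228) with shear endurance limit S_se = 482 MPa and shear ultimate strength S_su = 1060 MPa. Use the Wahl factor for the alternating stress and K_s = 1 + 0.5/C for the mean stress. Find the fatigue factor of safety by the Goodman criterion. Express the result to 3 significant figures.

3.98

C = D/d = 25.0/5.5 = 4.5455; K_W = (4C−1)/(4C−4)+0.615/C = 1.3468; K_s = 1+0.5/C = 1.1100
F_a = (F_max−F_min)/2 = 110 N; F_m = (F_max+F_min)/2 = 334 N
τ_a = K_W·8F_aD/(πd³) = 1.3468 × 42.091 = 56.689 MPa
τ_m = K_s·8F_mD/(πd³) = 1.1100 × 127.8 = 141.86 MPa
Goodman: 1/n_f = τ_a/S_se + τ_m/S_su = 56.689/482 + 141.86/1060 = 0.11761 + 0.13383 = 0.25144
n_f = 1/0.25144 = 3.977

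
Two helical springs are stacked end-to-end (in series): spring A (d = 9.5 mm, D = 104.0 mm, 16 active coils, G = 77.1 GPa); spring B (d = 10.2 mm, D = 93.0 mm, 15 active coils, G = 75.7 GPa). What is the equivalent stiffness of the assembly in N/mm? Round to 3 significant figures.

k_A = Gd⁴/(8D³N_a) = (77.1×10³)(9.5⁴)/(8·104.0³·16) = 4.3615 N/mm
k_B = Gd⁴/(8D³N_a) = (75.7×10³)(10.2⁴)/(8·93.0³·15) = 8.4892 N/mm
Series: 1/k_eq = 1/4.3615 + 1/8.4892 = 0.34707; k_eq = 2.8812 N/mm

2.88 N/mm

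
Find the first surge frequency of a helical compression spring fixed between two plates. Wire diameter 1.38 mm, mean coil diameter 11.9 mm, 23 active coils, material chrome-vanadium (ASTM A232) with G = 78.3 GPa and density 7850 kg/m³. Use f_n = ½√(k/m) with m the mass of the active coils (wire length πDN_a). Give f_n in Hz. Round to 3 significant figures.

151 Hz

k = Gd⁴/(8D³N_a) = (78.3×10³)(1.38⁴)/(8·11.9³·23) = 0.91584 N/mm = 915.84 N/m
Wire length L = πDN_a = π·11.9·23 = 859.85 mm
m = ρ·(πd²/4)·L = 7850 × 1.4957×10⁻⁶ m² × 0.85985 m = 0.010096 kg
f_n = ½√(k/m) = 0.5·√(915.84/0.010096) = 0.5·√(90715) = 150.59 Hz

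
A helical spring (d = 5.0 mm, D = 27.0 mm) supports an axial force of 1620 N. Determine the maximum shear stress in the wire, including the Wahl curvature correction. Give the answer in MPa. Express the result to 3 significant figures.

Spring index C = D/d = 27.0/5.0 = 5.4000
K_W = (4C−1)/(4C−4) + 0.615/C = 20.600/17.600 + 0.1139 = 1.2843
τ₀ = 8FD/(πd³) = 8·1620·27.0/(π·5.0³) = 349920/392.7 = 891.06 MPa
τ_max = K·τ₀ = 1.2843 × 891.06 = 1144.4 MPa

1140 MPa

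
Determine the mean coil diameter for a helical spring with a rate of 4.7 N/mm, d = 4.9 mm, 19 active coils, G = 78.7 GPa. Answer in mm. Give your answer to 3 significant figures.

39.9 mm

D = (Gd⁴/(8N_a·k))^(1/3) = (78.7×10³·4.9⁴/(8·19·4.7))^(1/3)
  = (63506.4)^(1/3) = 39.8969 mm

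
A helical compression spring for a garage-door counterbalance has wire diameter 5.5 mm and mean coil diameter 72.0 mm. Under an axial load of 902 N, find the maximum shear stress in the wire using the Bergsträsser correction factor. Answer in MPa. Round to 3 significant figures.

1090 MPa

Spring index C = D/d = 72.0/5.5 = 13.0909
K_B = (4C+2)/(4C−3) = 54.364/49.364 = 1.1013
τ₀ = 8FD/(πd³) = 8·902·72.0/(π·5.5³) = 519552/522.68 = 994.01 MPa
τ_max = K·τ₀ = 1.1013 × 994.01 = 1094.7 MPa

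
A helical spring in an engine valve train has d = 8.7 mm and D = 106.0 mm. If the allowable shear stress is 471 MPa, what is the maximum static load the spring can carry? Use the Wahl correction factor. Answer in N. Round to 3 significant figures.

C = D/d = 106.0/8.7 = 12.1839
K_W = (4C−1)/(4C−4) + 0.615/C = 47.736/44.736 + 0.0505 = 1.1175
τ_max = K·8FD/(πd³) → F_max = τ_allow·πd³/(8DK)
F_max = 471·π·8.7³/(8·106.0·1.1175) = 9.7438e+05/947.67 = 1028.2 N

1030 N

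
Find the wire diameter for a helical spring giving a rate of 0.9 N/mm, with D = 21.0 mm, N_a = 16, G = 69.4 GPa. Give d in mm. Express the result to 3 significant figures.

d = (8D³N_a·k / G)^(1/4) = (8·21.0³·16·0.9 / (69.4×10³))^0.25
  = (15.373)^0.25 = 1.9801 mm

1.98 mm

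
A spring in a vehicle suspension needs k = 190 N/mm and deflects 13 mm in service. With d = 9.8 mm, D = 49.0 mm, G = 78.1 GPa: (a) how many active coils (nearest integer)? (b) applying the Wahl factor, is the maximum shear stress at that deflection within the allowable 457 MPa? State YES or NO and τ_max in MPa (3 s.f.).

N_a = Gd⁴/(8D³k) = (78.1×10³)(9.8⁴)/(8·49.0³·190) = 4.028 → N_a = 4
Actual rate k = Gd⁴/(8D³·4) = 191.35 N/mm
Working load F = kδ = 191.35·13 = 2487.5 N
C = 49.0/9.8 = 5.0000; K_W = (4C−1)/(4C−4)+0.615/C = 1.3105
τ_max = K_W·8FD/(πd³) = 1.3105·329.78 = 432.17 MPa
τ_max ≤ 457 MPa → acceptable

(a) 4 coils; (b) YES, τ_max = 432 MPa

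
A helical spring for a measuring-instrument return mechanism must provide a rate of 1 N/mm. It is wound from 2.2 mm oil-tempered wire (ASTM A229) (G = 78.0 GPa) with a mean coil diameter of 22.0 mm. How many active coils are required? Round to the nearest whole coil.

21

N_a = Gd⁴/(8D³k) = (78.0×10³ × 2.2⁴)/(8 × 22.0³ × 1)
    = 1.8272e+06 / 85184 = 21.45 → 21 coils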